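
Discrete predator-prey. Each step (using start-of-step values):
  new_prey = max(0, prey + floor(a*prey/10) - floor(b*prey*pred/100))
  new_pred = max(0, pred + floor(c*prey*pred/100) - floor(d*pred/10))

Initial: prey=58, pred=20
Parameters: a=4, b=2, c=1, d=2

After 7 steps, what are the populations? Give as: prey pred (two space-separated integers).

Answer: 1 36

Derivation:
Step 1: prey: 58+23-23=58; pred: 20+11-4=27
Step 2: prey: 58+23-31=50; pred: 27+15-5=37
Step 3: prey: 50+20-37=33; pred: 37+18-7=48
Step 4: prey: 33+13-31=15; pred: 48+15-9=54
Step 5: prey: 15+6-16=5; pred: 54+8-10=52
Step 6: prey: 5+2-5=2; pred: 52+2-10=44
Step 7: prey: 2+0-1=1; pred: 44+0-8=36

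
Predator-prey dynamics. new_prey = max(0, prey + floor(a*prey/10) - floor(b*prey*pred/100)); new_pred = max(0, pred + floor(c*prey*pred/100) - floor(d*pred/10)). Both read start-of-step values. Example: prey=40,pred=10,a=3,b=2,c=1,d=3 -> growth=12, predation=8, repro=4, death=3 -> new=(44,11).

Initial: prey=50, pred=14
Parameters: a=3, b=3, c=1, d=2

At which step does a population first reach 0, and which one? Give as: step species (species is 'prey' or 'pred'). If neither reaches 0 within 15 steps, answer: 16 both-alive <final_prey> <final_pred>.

Step 1: prey: 50+15-21=44; pred: 14+7-2=19
Step 2: prey: 44+13-25=32; pred: 19+8-3=24
Step 3: prey: 32+9-23=18; pred: 24+7-4=27
Step 4: prey: 18+5-14=9; pred: 27+4-5=26
Step 5: prey: 9+2-7=4; pred: 26+2-5=23
Step 6: prey: 4+1-2=3; pred: 23+0-4=19
Step 7: prey: 3+0-1=2; pred: 19+0-3=16
Step 8: prey: 2+0-0=2; pred: 16+0-3=13
Step 9: prey: 2+0-0=2; pred: 13+0-2=11
Step 10: prey: 2+0-0=2; pred: 11+0-2=9
Step 11: prey: 2+0-0=2; pred: 9+0-1=8
Step 12: prey: 2+0-0=2; pred: 8+0-1=7
Step 13: prey: 2+0-0=2; pred: 7+0-1=6
Step 14: prey: 2+0-0=2; pred: 6+0-1=5
Step 15: prey: 2+0-0=2; pred: 5+0-1=4
No extinction within 15 steps

Answer: 16 both-alive 2 4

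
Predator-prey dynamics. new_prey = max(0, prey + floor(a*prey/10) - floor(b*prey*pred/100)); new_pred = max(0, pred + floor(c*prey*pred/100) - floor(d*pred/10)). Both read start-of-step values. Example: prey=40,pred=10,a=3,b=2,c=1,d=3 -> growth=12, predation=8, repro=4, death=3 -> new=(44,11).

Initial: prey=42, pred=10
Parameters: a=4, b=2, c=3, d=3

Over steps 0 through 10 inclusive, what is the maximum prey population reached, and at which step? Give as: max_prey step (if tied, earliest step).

Answer: 51 2

Derivation:
Step 1: prey: 42+16-8=50; pred: 10+12-3=19
Step 2: prey: 50+20-19=51; pred: 19+28-5=42
Step 3: prey: 51+20-42=29; pred: 42+64-12=94
Step 4: prey: 29+11-54=0; pred: 94+81-28=147
Step 5: prey: 0+0-0=0; pred: 147+0-44=103
Step 6: prey: 0+0-0=0; pred: 103+0-30=73
Step 7: prey: 0+0-0=0; pred: 73+0-21=52
Step 8: prey: 0+0-0=0; pred: 52+0-15=37
Step 9: prey: 0+0-0=0; pred: 37+0-11=26
Step 10: prey: 0+0-0=0; pred: 26+0-7=19
Max prey = 51 at step 2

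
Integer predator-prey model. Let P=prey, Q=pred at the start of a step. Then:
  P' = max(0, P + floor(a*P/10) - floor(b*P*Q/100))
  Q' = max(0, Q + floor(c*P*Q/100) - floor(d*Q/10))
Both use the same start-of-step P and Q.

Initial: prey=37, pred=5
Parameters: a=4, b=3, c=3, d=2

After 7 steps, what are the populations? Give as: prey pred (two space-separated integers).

Step 1: prey: 37+14-5=46; pred: 5+5-1=9
Step 2: prey: 46+18-12=52; pred: 9+12-1=20
Step 3: prey: 52+20-31=41; pred: 20+31-4=47
Step 4: prey: 41+16-57=0; pred: 47+57-9=95
Step 5: prey: 0+0-0=0; pred: 95+0-19=76
Step 6: prey: 0+0-0=0; pred: 76+0-15=61
Step 7: prey: 0+0-0=0; pred: 61+0-12=49

Answer: 0 49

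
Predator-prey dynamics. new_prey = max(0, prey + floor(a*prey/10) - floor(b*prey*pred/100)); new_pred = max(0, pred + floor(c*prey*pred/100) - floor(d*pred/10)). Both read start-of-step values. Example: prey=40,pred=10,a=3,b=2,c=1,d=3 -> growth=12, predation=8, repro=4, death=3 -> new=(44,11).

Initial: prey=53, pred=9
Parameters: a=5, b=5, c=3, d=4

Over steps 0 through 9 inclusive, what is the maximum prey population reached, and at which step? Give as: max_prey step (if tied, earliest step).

Step 1: prey: 53+26-23=56; pred: 9+14-3=20
Step 2: prey: 56+28-56=28; pred: 20+33-8=45
Step 3: prey: 28+14-63=0; pred: 45+37-18=64
Step 4: prey: 0+0-0=0; pred: 64+0-25=39
Step 5: prey: 0+0-0=0; pred: 39+0-15=24
Step 6: prey: 0+0-0=0; pred: 24+0-9=15
Step 7: prey: 0+0-0=0; pred: 15+0-6=9
Step 8: prey: 0+0-0=0; pred: 9+0-3=6
Step 9: prey: 0+0-0=0; pred: 6+0-2=4
Max prey = 56 at step 1

Answer: 56 1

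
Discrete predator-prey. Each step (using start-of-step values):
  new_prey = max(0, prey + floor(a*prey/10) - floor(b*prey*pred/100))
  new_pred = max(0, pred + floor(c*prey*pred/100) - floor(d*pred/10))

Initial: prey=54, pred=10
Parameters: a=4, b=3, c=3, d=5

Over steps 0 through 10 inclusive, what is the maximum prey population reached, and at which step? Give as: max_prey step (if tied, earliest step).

Step 1: prey: 54+21-16=59; pred: 10+16-5=21
Step 2: prey: 59+23-37=45; pred: 21+37-10=48
Step 3: prey: 45+18-64=0; pred: 48+64-24=88
Step 4: prey: 0+0-0=0; pred: 88+0-44=44
Step 5: prey: 0+0-0=0; pred: 44+0-22=22
Step 6: prey: 0+0-0=0; pred: 22+0-11=11
Step 7: prey: 0+0-0=0; pred: 11+0-5=6
Step 8: prey: 0+0-0=0; pred: 6+0-3=3
Step 9: prey: 0+0-0=0; pred: 3+0-1=2
Step 10: prey: 0+0-0=0; pred: 2+0-1=1
Max prey = 59 at step 1

Answer: 59 1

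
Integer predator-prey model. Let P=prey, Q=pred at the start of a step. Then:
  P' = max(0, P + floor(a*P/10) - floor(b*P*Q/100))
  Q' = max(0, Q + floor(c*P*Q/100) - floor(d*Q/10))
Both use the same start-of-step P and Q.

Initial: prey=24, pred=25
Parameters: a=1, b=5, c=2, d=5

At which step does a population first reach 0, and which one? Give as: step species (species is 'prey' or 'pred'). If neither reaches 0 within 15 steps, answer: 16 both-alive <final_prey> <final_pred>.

Step 1: prey: 24+2-30=0; pred: 25+12-12=25
First extinction: prey at step 1

Answer: 1 prey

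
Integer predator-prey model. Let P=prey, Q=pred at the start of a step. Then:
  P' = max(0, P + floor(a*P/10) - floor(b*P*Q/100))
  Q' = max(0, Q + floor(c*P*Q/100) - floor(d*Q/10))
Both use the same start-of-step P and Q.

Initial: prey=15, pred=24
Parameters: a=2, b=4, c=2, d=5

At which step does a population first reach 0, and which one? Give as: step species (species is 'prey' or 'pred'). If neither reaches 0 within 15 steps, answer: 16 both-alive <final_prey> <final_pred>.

Step 1: prey: 15+3-14=4; pred: 24+7-12=19
Step 2: prey: 4+0-3=1; pred: 19+1-9=11
Step 3: prey: 1+0-0=1; pred: 11+0-5=6
Step 4: prey: 1+0-0=1; pred: 6+0-3=3
Step 5: prey: 1+0-0=1; pred: 3+0-1=2
Step 6: prey: 1+0-0=1; pred: 2+0-1=1
Step 7: prey: 1+0-0=1; pred: 1+0-0=1
Steps 8-15: state stable at prey=1, pred=1 (no change)
No extinction within 15 steps

Answer: 16 both-alive 1 1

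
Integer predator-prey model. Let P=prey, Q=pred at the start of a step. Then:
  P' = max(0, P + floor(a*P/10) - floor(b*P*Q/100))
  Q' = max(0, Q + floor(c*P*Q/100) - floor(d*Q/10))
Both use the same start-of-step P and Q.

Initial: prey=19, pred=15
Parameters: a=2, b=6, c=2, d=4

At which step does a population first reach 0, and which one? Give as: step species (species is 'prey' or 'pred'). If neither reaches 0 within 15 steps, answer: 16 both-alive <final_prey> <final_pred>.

Step 1: prey: 19+3-17=5; pred: 15+5-6=14
Step 2: prey: 5+1-4=2; pred: 14+1-5=10
Step 3: prey: 2+0-1=1; pred: 10+0-4=6
Step 4: prey: 1+0-0=1; pred: 6+0-2=4
Step 5: prey: 1+0-0=1; pred: 4+0-1=3
Step 6: prey: 1+0-0=1; pred: 3+0-1=2
Step 7: prey: 1+0-0=1; pred: 2+0-0=2
Steps 8-15: state stable at prey=1, pred=2 (no change)
No extinction within 15 steps

Answer: 16 both-alive 1 2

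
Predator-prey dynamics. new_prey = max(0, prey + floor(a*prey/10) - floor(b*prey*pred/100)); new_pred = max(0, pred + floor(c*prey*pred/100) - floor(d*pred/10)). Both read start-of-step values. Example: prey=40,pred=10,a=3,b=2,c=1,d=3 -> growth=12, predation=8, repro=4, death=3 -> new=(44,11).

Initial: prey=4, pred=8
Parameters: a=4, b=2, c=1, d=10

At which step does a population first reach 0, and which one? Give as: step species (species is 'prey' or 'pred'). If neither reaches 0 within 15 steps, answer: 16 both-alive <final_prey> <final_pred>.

Answer: 1 pred

Derivation:
Step 1: prey: 4+1-0=5; pred: 8+0-8=0
First extinction: pred at step 1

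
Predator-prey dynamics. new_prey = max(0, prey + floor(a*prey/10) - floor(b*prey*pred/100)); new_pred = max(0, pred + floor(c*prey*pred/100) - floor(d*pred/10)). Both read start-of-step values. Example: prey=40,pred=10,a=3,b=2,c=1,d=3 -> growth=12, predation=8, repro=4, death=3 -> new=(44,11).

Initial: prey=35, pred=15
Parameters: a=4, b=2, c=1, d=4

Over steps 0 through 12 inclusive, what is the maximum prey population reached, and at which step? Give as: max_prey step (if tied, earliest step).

Answer: 61 6

Derivation:
Step 1: prey: 35+14-10=39; pred: 15+5-6=14
Step 2: prey: 39+15-10=44; pred: 14+5-5=14
Step 3: prey: 44+17-12=49; pred: 14+6-5=15
Step 4: prey: 49+19-14=54; pred: 15+7-6=16
Step 5: prey: 54+21-17=58; pred: 16+8-6=18
Step 6: prey: 58+23-20=61; pred: 18+10-7=21
Step 7: prey: 61+24-25=60; pred: 21+12-8=25
Step 8: prey: 60+24-30=54; pred: 25+15-10=30
Step 9: prey: 54+21-32=43; pred: 30+16-12=34
Step 10: prey: 43+17-29=31; pred: 34+14-13=35
Step 11: prey: 31+12-21=22; pred: 35+10-14=31
Step 12: prey: 22+8-13=17; pred: 31+6-12=25
Max prey = 61 at step 6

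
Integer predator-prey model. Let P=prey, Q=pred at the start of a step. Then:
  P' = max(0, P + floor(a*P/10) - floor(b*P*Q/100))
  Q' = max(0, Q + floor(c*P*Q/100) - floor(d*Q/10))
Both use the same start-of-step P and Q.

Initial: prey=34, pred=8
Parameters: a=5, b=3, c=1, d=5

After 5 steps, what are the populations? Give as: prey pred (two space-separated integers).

Answer: 138 9

Derivation:
Step 1: prey: 34+17-8=43; pred: 8+2-4=6
Step 2: prey: 43+21-7=57; pred: 6+2-3=5
Step 3: prey: 57+28-8=77; pred: 5+2-2=5
Step 4: prey: 77+38-11=104; pred: 5+3-2=6
Step 5: prey: 104+52-18=138; pred: 6+6-3=9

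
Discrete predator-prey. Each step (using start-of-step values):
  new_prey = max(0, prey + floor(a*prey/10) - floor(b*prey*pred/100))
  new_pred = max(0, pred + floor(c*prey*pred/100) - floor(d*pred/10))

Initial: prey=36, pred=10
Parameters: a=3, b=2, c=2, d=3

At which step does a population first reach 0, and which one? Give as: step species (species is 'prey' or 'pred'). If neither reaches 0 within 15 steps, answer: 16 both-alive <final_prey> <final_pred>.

Answer: 16 both-alive 1 3

Derivation:
Step 1: prey: 36+10-7=39; pred: 10+7-3=14
Step 2: prey: 39+11-10=40; pred: 14+10-4=20
Step 3: prey: 40+12-16=36; pred: 20+16-6=30
Step 4: prey: 36+10-21=25; pred: 30+21-9=42
Step 5: prey: 25+7-21=11; pred: 42+21-12=51
Step 6: prey: 11+3-11=3; pred: 51+11-15=47
Step 7: prey: 3+0-2=1; pred: 47+2-14=35
Step 8: prey: 1+0-0=1; pred: 35+0-10=25
Step 9: prey: 1+0-0=1; pred: 25+0-7=18
Step 10: prey: 1+0-0=1; pred: 18+0-5=13
Step 11: prey: 1+0-0=1; pred: 13+0-3=10
Step 12: prey: 1+0-0=1; pred: 10+0-3=7
Step 13: prey: 1+0-0=1; pred: 7+0-2=5
Step 14: prey: 1+0-0=1; pred: 5+0-1=4
Step 15: prey: 1+0-0=1; pred: 4+0-1=3
No extinction within 15 steps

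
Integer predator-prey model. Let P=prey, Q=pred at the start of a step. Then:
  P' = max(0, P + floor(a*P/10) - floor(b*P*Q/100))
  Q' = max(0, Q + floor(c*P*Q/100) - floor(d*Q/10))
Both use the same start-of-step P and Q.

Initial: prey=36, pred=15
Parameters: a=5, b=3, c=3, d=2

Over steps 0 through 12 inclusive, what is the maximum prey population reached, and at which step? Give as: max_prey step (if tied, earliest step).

Step 1: prey: 36+18-16=38; pred: 15+16-3=28
Step 2: prey: 38+19-31=26; pred: 28+31-5=54
Step 3: prey: 26+13-42=0; pred: 54+42-10=86
Step 4: prey: 0+0-0=0; pred: 86+0-17=69
Step 5: prey: 0+0-0=0; pred: 69+0-13=56
Step 6: prey: 0+0-0=0; pred: 56+0-11=45
Step 7: prey: 0+0-0=0; pred: 45+0-9=36
Step 8: prey: 0+0-0=0; pred: 36+0-7=29
Step 9: prey: 0+0-0=0; pred: 29+0-5=24
Step 10: prey: 0+0-0=0; pred: 24+0-4=20
Step 11: prey: 0+0-0=0; pred: 20+0-4=16
Step 12: prey: 0+0-0=0; pred: 16+0-3=13
Max prey = 38 at step 1

Answer: 38 1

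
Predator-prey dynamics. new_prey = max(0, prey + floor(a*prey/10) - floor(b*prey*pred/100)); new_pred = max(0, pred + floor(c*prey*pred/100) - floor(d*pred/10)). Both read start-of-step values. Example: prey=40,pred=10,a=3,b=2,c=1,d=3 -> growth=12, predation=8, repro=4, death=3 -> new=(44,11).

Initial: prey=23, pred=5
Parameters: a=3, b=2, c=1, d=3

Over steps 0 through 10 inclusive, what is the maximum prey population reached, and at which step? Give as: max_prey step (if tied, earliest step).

Step 1: prey: 23+6-2=27; pred: 5+1-1=5
Step 2: prey: 27+8-2=33; pred: 5+1-1=5
Step 3: prey: 33+9-3=39; pred: 5+1-1=5
Step 4: prey: 39+11-3=47; pred: 5+1-1=5
Step 5: prey: 47+14-4=57; pred: 5+2-1=6
Step 6: prey: 57+17-6=68; pred: 6+3-1=8
Step 7: prey: 68+20-10=78; pred: 8+5-2=11
Step 8: prey: 78+23-17=84; pred: 11+8-3=16
Step 9: prey: 84+25-26=83; pred: 16+13-4=25
Step 10: prey: 83+24-41=66; pred: 25+20-7=38
Max prey = 84 at step 8

Answer: 84 8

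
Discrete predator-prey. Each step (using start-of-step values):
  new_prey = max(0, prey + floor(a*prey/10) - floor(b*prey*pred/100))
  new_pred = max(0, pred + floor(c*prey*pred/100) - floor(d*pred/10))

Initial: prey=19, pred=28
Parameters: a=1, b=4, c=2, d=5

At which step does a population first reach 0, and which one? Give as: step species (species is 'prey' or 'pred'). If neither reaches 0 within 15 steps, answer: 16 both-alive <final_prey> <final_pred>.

Step 1: prey: 19+1-21=0; pred: 28+10-14=24
First extinction: prey at step 1

Answer: 1 prey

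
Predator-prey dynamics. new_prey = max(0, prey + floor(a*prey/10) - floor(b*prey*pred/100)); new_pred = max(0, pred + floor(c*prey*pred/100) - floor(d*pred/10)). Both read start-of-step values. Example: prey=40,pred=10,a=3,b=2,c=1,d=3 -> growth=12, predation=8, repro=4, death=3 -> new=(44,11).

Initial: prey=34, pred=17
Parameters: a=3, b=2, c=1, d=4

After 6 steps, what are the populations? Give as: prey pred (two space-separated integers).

Step 1: prey: 34+10-11=33; pred: 17+5-6=16
Step 2: prey: 33+9-10=32; pred: 16+5-6=15
Step 3: prey: 32+9-9=32; pred: 15+4-6=13
Step 4: prey: 32+9-8=33; pred: 13+4-5=12
Step 5: prey: 33+9-7=35; pred: 12+3-4=11
Step 6: prey: 35+10-7=38; pred: 11+3-4=10

Answer: 38 10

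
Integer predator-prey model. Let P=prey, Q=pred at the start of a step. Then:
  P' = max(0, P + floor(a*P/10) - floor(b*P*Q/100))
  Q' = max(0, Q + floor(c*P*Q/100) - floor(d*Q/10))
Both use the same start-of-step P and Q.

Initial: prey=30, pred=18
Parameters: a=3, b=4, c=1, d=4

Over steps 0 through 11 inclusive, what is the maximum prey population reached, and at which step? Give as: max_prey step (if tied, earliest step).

Answer: 33 11

Derivation:
Step 1: prey: 30+9-21=18; pred: 18+5-7=16
Step 2: prey: 18+5-11=12; pred: 16+2-6=12
Step 3: prey: 12+3-5=10; pred: 12+1-4=9
Step 4: prey: 10+3-3=10; pred: 9+0-3=6
Step 5: prey: 10+3-2=11; pred: 6+0-2=4
Step 6: prey: 11+3-1=13; pred: 4+0-1=3
Step 7: prey: 13+3-1=15; pred: 3+0-1=2
Step 8: prey: 15+4-1=18; pred: 2+0-0=2
Step 9: prey: 18+5-1=22; pred: 2+0-0=2
Step 10: prey: 22+6-1=27; pred: 2+0-0=2
Step 11: prey: 27+8-2=33; pred: 2+0-0=2
Max prey = 33 at step 11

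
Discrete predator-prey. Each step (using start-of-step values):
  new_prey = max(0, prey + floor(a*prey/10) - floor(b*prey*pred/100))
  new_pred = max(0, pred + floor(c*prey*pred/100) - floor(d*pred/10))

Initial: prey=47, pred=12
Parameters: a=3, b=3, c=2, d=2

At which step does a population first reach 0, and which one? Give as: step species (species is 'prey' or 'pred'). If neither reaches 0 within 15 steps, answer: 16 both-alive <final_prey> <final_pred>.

Answer: 4 prey

Derivation:
Step 1: prey: 47+14-16=45; pred: 12+11-2=21
Step 2: prey: 45+13-28=30; pred: 21+18-4=35
Step 3: prey: 30+9-31=8; pred: 35+21-7=49
Step 4: prey: 8+2-11=0; pred: 49+7-9=47
First extinction: prey at step 4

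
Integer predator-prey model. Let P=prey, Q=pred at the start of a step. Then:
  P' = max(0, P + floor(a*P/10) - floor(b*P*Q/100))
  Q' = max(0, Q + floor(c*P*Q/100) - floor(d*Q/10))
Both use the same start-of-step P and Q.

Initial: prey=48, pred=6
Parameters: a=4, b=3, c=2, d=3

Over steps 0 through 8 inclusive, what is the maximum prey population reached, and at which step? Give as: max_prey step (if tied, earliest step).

Answer: 65 2

Derivation:
Step 1: prey: 48+19-8=59; pred: 6+5-1=10
Step 2: prey: 59+23-17=65; pred: 10+11-3=18
Step 3: prey: 65+26-35=56; pred: 18+23-5=36
Step 4: prey: 56+22-60=18; pred: 36+40-10=66
Step 5: prey: 18+7-35=0; pred: 66+23-19=70
Step 6: prey: 0+0-0=0; pred: 70+0-21=49
Step 7: prey: 0+0-0=0; pred: 49+0-14=35
Step 8: prey: 0+0-0=0; pred: 35+0-10=25
Max prey = 65 at step 2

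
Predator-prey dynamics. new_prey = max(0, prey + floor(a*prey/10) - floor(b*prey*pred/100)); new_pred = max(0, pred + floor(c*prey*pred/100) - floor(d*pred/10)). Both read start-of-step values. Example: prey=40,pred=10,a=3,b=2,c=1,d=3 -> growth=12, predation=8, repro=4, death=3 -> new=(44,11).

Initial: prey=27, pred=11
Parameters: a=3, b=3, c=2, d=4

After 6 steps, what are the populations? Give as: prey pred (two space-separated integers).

Answer: 11 15

Derivation:
Step 1: prey: 27+8-8=27; pred: 11+5-4=12
Step 2: prey: 27+8-9=26; pred: 12+6-4=14
Step 3: prey: 26+7-10=23; pred: 14+7-5=16
Step 4: prey: 23+6-11=18; pred: 16+7-6=17
Step 5: prey: 18+5-9=14; pred: 17+6-6=17
Step 6: prey: 14+4-7=11; pred: 17+4-6=15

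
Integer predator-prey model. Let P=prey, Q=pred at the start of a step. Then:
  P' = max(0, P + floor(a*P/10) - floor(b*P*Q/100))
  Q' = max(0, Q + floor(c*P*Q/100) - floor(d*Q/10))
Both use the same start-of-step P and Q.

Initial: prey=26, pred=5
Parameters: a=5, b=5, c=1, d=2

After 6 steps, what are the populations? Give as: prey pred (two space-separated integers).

Step 1: prey: 26+13-6=33; pred: 5+1-1=5
Step 2: prey: 33+16-8=41; pred: 5+1-1=5
Step 3: prey: 41+20-10=51; pred: 5+2-1=6
Step 4: prey: 51+25-15=61; pred: 6+3-1=8
Step 5: prey: 61+30-24=67; pred: 8+4-1=11
Step 6: prey: 67+33-36=64; pred: 11+7-2=16

Answer: 64 16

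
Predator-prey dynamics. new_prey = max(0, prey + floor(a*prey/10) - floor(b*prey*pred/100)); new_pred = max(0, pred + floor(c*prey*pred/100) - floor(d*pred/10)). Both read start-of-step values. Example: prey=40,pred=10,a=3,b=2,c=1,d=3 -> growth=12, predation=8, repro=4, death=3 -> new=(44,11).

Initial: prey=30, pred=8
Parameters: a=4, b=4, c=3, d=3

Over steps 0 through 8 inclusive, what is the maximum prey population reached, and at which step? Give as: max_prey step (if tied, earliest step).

Answer: 33 1

Derivation:
Step 1: prey: 30+12-9=33; pred: 8+7-2=13
Step 2: prey: 33+13-17=29; pred: 13+12-3=22
Step 3: prey: 29+11-25=15; pred: 22+19-6=35
Step 4: prey: 15+6-21=0; pred: 35+15-10=40
Step 5: prey: 0+0-0=0; pred: 40+0-12=28
Step 6: prey: 0+0-0=0; pred: 28+0-8=20
Step 7: prey: 0+0-0=0; pred: 20+0-6=14
Step 8: prey: 0+0-0=0; pred: 14+0-4=10
Max prey = 33 at step 1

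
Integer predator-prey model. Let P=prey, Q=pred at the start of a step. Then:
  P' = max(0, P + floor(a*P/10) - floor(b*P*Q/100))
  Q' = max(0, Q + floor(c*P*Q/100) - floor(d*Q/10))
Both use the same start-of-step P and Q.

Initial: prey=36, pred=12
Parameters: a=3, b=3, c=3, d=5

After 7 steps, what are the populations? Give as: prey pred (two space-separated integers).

Answer: 1 5

Derivation:
Step 1: prey: 36+10-12=34; pred: 12+12-6=18
Step 2: prey: 34+10-18=26; pred: 18+18-9=27
Step 3: prey: 26+7-21=12; pred: 27+21-13=35
Step 4: prey: 12+3-12=3; pred: 35+12-17=30
Step 5: prey: 3+0-2=1; pred: 30+2-15=17
Step 6: prey: 1+0-0=1; pred: 17+0-8=9
Step 7: prey: 1+0-0=1; pred: 9+0-4=5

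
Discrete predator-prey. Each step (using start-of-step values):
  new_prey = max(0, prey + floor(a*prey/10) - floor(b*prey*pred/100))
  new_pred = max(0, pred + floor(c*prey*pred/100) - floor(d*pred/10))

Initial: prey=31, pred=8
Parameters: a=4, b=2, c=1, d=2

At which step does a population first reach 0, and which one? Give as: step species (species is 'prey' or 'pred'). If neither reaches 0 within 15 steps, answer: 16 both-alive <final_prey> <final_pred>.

Answer: 10 prey

Derivation:
Step 1: prey: 31+12-4=39; pred: 8+2-1=9
Step 2: prey: 39+15-7=47; pred: 9+3-1=11
Step 3: prey: 47+18-10=55; pred: 11+5-2=14
Step 4: prey: 55+22-15=62; pred: 14+7-2=19
Step 5: prey: 62+24-23=63; pred: 19+11-3=27
Step 6: prey: 63+25-34=54; pred: 27+17-5=39
Step 7: prey: 54+21-42=33; pred: 39+21-7=53
Step 8: prey: 33+13-34=12; pred: 53+17-10=60
Step 9: prey: 12+4-14=2; pred: 60+7-12=55
Step 10: prey: 2+0-2=0; pred: 55+1-11=45
First extinction: prey at step 10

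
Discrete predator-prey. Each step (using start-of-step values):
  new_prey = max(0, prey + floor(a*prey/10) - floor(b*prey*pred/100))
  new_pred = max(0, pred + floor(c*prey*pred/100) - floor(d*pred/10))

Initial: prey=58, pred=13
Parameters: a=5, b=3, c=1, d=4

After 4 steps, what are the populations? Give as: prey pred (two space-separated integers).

Step 1: prey: 58+29-22=65; pred: 13+7-5=15
Step 2: prey: 65+32-29=68; pred: 15+9-6=18
Step 3: prey: 68+34-36=66; pred: 18+12-7=23
Step 4: prey: 66+33-45=54; pred: 23+15-9=29

Answer: 54 29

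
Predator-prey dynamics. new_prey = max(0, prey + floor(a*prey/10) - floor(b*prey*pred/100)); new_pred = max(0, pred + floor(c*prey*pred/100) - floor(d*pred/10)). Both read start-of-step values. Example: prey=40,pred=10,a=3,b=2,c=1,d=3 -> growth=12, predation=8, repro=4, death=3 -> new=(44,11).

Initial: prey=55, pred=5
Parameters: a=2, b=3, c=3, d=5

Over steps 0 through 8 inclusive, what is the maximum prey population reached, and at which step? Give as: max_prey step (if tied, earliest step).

Step 1: prey: 55+11-8=58; pred: 5+8-2=11
Step 2: prey: 58+11-19=50; pred: 11+19-5=25
Step 3: prey: 50+10-37=23; pred: 25+37-12=50
Step 4: prey: 23+4-34=0; pred: 50+34-25=59
Step 5: prey: 0+0-0=0; pred: 59+0-29=30
Step 6: prey: 0+0-0=0; pred: 30+0-15=15
Step 7: prey: 0+0-0=0; pred: 15+0-7=8
Step 8: prey: 0+0-0=0; pred: 8+0-4=4
Max prey = 58 at step 1

Answer: 58 1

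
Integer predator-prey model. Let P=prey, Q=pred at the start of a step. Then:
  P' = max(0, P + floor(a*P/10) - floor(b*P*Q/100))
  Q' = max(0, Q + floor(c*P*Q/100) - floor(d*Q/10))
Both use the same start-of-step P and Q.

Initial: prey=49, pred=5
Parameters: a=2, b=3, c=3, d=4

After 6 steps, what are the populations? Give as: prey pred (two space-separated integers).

Answer: 0 21

Derivation:
Step 1: prey: 49+9-7=51; pred: 5+7-2=10
Step 2: prey: 51+10-15=46; pred: 10+15-4=21
Step 3: prey: 46+9-28=27; pred: 21+28-8=41
Step 4: prey: 27+5-33=0; pred: 41+33-16=58
Step 5: prey: 0+0-0=0; pred: 58+0-23=35
Step 6: prey: 0+0-0=0; pred: 35+0-14=21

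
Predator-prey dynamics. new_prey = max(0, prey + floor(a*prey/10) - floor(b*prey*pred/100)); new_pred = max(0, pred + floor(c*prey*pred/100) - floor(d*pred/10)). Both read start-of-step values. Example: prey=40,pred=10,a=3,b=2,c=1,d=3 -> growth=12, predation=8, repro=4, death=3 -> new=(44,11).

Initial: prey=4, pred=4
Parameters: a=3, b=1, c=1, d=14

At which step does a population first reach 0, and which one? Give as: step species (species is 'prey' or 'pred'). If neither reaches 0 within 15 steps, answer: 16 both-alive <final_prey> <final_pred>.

Answer: 1 pred

Derivation:
Step 1: prey: 4+1-0=5; pred: 4+0-5=0
First extinction: pred at step 1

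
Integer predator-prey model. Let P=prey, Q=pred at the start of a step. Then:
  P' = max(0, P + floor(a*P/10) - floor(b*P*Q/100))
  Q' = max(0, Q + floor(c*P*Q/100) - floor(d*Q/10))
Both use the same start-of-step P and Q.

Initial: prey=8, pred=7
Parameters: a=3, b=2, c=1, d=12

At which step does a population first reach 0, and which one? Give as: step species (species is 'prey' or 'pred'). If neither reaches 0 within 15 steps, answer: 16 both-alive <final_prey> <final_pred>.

Answer: 1 pred

Derivation:
Step 1: prey: 8+2-1=9; pred: 7+0-8=0
First extinction: pred at step 1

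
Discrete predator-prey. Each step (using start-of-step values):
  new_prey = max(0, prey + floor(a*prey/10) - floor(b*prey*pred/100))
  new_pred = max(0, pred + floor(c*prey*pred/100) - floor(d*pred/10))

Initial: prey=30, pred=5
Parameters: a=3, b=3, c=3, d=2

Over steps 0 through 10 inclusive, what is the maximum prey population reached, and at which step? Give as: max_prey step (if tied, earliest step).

Answer: 37 2

Derivation:
Step 1: prey: 30+9-4=35; pred: 5+4-1=8
Step 2: prey: 35+10-8=37; pred: 8+8-1=15
Step 3: prey: 37+11-16=32; pred: 15+16-3=28
Step 4: prey: 32+9-26=15; pred: 28+26-5=49
Step 5: prey: 15+4-22=0; pred: 49+22-9=62
Step 6: prey: 0+0-0=0; pred: 62+0-12=50
Step 7: prey: 0+0-0=0; pred: 50+0-10=40
Step 8: prey: 0+0-0=0; pred: 40+0-8=32
Step 9: prey: 0+0-0=0; pred: 32+0-6=26
Step 10: prey: 0+0-0=0; pred: 26+0-5=21
Max prey = 37 at step 2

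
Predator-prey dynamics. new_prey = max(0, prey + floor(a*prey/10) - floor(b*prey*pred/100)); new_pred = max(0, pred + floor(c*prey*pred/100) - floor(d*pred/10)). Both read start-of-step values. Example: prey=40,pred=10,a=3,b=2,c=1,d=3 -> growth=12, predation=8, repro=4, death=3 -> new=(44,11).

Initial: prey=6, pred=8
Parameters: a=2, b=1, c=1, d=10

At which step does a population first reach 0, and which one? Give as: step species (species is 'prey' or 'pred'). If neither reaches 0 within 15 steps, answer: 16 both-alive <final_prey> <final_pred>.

Step 1: prey: 6+1-0=7; pred: 8+0-8=0
First extinction: pred at step 1

Answer: 1 pred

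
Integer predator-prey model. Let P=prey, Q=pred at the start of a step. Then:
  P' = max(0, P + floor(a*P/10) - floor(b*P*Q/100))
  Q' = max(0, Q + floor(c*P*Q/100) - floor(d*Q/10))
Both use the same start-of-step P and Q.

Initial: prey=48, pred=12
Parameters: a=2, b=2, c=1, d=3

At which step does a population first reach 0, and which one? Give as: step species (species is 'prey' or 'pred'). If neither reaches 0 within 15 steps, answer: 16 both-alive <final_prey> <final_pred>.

Step 1: prey: 48+9-11=46; pred: 12+5-3=14
Step 2: prey: 46+9-12=43; pred: 14+6-4=16
Step 3: prey: 43+8-13=38; pred: 16+6-4=18
Step 4: prey: 38+7-13=32; pred: 18+6-5=19
Step 5: prey: 32+6-12=26; pred: 19+6-5=20
Step 6: prey: 26+5-10=21; pred: 20+5-6=19
Step 7: prey: 21+4-7=18; pred: 19+3-5=17
Step 8: prey: 18+3-6=15; pred: 17+3-5=15
Step 9: prey: 15+3-4=14; pred: 15+2-4=13
Step 10: prey: 14+2-3=13; pred: 13+1-3=11
Step 11: prey: 13+2-2=13; pred: 11+1-3=9
Step 12: prey: 13+2-2=13; pred: 9+1-2=8
Step 13: prey: 13+2-2=13; pred: 8+1-2=7
Step 14: prey: 13+2-1=14; pred: 7+0-2=5
Step 15: prey: 14+2-1=15; pred: 5+0-1=4
No extinction within 15 steps

Answer: 16 both-alive 15 4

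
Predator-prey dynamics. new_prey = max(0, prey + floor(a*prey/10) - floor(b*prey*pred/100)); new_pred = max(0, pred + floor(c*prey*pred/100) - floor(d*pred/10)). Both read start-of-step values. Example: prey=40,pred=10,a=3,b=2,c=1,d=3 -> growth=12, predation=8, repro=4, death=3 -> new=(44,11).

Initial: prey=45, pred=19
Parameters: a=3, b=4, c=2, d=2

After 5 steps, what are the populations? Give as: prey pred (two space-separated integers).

Step 1: prey: 45+13-34=24; pred: 19+17-3=33
Step 2: prey: 24+7-31=0; pred: 33+15-6=42
Step 3: prey: 0+0-0=0; pred: 42+0-8=34
Step 4: prey: 0+0-0=0; pred: 34+0-6=28
Step 5: prey: 0+0-0=0; pred: 28+0-5=23

Answer: 0 23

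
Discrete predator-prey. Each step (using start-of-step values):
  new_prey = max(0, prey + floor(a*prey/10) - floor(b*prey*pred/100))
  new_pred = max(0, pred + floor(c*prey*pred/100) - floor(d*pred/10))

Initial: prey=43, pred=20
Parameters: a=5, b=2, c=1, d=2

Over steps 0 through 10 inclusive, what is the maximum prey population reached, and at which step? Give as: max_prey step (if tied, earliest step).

Answer: 48 2

Derivation:
Step 1: prey: 43+21-17=47; pred: 20+8-4=24
Step 2: prey: 47+23-22=48; pred: 24+11-4=31
Step 3: prey: 48+24-29=43; pred: 31+14-6=39
Step 4: prey: 43+21-33=31; pred: 39+16-7=48
Step 5: prey: 31+15-29=17; pred: 48+14-9=53
Step 6: prey: 17+8-18=7; pred: 53+9-10=52
Step 7: prey: 7+3-7=3; pred: 52+3-10=45
Step 8: prey: 3+1-2=2; pred: 45+1-9=37
Step 9: prey: 2+1-1=2; pred: 37+0-7=30
Step 10: prey: 2+1-1=2; pred: 30+0-6=24
Max prey = 48 at step 2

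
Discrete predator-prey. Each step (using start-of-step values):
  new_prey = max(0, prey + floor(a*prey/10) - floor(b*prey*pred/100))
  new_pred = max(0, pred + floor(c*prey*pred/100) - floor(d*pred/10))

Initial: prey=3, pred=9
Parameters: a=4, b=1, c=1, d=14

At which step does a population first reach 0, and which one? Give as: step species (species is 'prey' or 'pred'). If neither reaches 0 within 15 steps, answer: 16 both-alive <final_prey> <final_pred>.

Step 1: prey: 3+1-0=4; pred: 9+0-12=0
First extinction: pred at step 1

Answer: 1 pred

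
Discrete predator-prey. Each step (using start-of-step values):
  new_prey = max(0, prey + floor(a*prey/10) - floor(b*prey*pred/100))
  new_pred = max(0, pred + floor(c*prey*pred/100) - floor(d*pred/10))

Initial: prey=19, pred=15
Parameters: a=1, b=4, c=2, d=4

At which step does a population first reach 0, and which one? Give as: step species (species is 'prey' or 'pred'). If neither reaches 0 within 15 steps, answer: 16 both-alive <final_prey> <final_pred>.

Step 1: prey: 19+1-11=9; pred: 15+5-6=14
Step 2: prey: 9+0-5=4; pred: 14+2-5=11
Step 3: prey: 4+0-1=3; pred: 11+0-4=7
Step 4: prey: 3+0-0=3; pred: 7+0-2=5
Step 5: prey: 3+0-0=3; pred: 5+0-2=3
Step 6: prey: 3+0-0=3; pred: 3+0-1=2
Step 7: prey: 3+0-0=3; pred: 2+0-0=2
Steps 8-15: state stable at prey=3, pred=2 (no change)
No extinction within 15 steps

Answer: 16 both-alive 3 2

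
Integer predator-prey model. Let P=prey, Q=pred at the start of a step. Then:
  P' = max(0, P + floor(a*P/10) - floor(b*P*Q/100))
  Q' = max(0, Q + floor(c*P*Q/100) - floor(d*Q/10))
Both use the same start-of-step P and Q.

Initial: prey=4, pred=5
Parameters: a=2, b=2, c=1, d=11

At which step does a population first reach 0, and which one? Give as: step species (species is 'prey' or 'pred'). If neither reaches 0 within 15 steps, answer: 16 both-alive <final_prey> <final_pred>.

Answer: 1 pred

Derivation:
Step 1: prey: 4+0-0=4; pred: 5+0-5=0
First extinction: pred at step 1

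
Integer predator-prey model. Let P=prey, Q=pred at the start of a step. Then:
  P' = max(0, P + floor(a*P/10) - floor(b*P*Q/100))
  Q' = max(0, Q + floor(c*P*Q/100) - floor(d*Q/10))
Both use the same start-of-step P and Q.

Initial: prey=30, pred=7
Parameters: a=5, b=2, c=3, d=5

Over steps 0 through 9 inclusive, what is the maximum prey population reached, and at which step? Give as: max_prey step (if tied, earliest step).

Answer: 61 3

Derivation:
Step 1: prey: 30+15-4=41; pred: 7+6-3=10
Step 2: prey: 41+20-8=53; pred: 10+12-5=17
Step 3: prey: 53+26-18=61; pred: 17+27-8=36
Step 4: prey: 61+30-43=48; pred: 36+65-18=83
Step 5: prey: 48+24-79=0; pred: 83+119-41=161
Step 6: prey: 0+0-0=0; pred: 161+0-80=81
Step 7: prey: 0+0-0=0; pred: 81+0-40=41
Step 8: prey: 0+0-0=0; pred: 41+0-20=21
Step 9: prey: 0+0-0=0; pred: 21+0-10=11
Max prey = 61 at step 3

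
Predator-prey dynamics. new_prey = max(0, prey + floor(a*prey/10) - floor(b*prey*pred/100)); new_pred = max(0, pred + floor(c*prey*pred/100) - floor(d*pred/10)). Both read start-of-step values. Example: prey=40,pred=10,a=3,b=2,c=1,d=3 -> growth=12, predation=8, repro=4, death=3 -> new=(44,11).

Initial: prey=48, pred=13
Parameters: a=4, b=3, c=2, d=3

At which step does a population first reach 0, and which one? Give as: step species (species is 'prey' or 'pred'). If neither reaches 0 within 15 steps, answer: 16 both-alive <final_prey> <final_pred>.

Answer: 4 prey

Derivation:
Step 1: prey: 48+19-18=49; pred: 13+12-3=22
Step 2: prey: 49+19-32=36; pred: 22+21-6=37
Step 3: prey: 36+14-39=11; pred: 37+26-11=52
Step 4: prey: 11+4-17=0; pred: 52+11-15=48
First extinction: prey at step 4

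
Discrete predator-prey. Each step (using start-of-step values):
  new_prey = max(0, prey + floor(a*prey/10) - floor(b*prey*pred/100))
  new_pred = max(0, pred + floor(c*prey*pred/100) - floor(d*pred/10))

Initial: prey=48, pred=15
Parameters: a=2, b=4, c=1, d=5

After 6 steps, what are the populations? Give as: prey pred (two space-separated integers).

Step 1: prey: 48+9-28=29; pred: 15+7-7=15
Step 2: prey: 29+5-17=17; pred: 15+4-7=12
Step 3: prey: 17+3-8=12; pred: 12+2-6=8
Step 4: prey: 12+2-3=11; pred: 8+0-4=4
Step 5: prey: 11+2-1=12; pred: 4+0-2=2
Step 6: prey: 12+2-0=14; pred: 2+0-1=1

Answer: 14 1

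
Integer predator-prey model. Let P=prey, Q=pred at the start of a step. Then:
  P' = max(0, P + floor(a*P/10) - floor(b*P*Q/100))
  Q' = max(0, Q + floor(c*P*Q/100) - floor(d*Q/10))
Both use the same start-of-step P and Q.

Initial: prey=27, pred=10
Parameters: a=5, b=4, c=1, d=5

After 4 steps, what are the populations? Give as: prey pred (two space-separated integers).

Step 1: prey: 27+13-10=30; pred: 10+2-5=7
Step 2: prey: 30+15-8=37; pred: 7+2-3=6
Step 3: prey: 37+18-8=47; pred: 6+2-3=5
Step 4: prey: 47+23-9=61; pred: 5+2-2=5

Answer: 61 5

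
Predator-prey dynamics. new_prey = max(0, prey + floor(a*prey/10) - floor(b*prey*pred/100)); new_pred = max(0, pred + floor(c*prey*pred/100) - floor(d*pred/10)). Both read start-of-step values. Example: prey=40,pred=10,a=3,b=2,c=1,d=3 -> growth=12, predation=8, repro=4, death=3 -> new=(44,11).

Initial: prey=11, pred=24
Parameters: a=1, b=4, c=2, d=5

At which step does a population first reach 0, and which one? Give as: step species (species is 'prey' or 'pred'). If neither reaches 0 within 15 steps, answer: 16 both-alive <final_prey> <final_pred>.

Answer: 16 both-alive 1 1

Derivation:
Step 1: prey: 11+1-10=2; pred: 24+5-12=17
Step 2: prey: 2+0-1=1; pred: 17+0-8=9
Step 3: prey: 1+0-0=1; pred: 9+0-4=5
Step 4: prey: 1+0-0=1; pred: 5+0-2=3
Step 5: prey: 1+0-0=1; pred: 3+0-1=2
Step 6: prey: 1+0-0=1; pred: 2+0-1=1
Step 7: prey: 1+0-0=1; pred: 1+0-0=1
Steps 8-15: state stable at prey=1, pred=1 (no change)
No extinction within 15 steps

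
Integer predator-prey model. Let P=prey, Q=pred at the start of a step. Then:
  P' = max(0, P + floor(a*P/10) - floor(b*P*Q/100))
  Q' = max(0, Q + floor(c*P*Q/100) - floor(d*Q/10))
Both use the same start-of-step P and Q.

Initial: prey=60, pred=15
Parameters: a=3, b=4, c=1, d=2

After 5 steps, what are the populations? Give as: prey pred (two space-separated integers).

Answer: 1 17

Derivation:
Step 1: prey: 60+18-36=42; pred: 15+9-3=21
Step 2: prey: 42+12-35=19; pred: 21+8-4=25
Step 3: prey: 19+5-19=5; pred: 25+4-5=24
Step 4: prey: 5+1-4=2; pred: 24+1-4=21
Step 5: prey: 2+0-1=1; pred: 21+0-4=17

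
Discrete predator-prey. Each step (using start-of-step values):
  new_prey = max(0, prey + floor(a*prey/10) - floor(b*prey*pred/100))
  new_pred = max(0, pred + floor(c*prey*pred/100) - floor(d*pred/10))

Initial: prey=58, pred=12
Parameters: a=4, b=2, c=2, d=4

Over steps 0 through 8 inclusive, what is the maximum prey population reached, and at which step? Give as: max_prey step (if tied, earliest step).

Answer: 68 1

Derivation:
Step 1: prey: 58+23-13=68; pred: 12+13-4=21
Step 2: prey: 68+27-28=67; pred: 21+28-8=41
Step 3: prey: 67+26-54=39; pred: 41+54-16=79
Step 4: prey: 39+15-61=0; pred: 79+61-31=109
Step 5: prey: 0+0-0=0; pred: 109+0-43=66
Step 6: prey: 0+0-0=0; pred: 66+0-26=40
Step 7: prey: 0+0-0=0; pred: 40+0-16=24
Step 8: prey: 0+0-0=0; pred: 24+0-9=15
Max prey = 68 at step 1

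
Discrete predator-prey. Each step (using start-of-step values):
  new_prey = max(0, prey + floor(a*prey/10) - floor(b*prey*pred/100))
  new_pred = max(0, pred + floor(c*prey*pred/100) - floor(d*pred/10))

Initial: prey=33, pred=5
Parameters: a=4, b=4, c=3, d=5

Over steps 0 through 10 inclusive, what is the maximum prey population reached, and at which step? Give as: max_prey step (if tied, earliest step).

Step 1: prey: 33+13-6=40; pred: 5+4-2=7
Step 2: prey: 40+16-11=45; pred: 7+8-3=12
Step 3: prey: 45+18-21=42; pred: 12+16-6=22
Step 4: prey: 42+16-36=22; pred: 22+27-11=38
Step 5: prey: 22+8-33=0; pred: 38+25-19=44
Step 6: prey: 0+0-0=0; pred: 44+0-22=22
Step 7: prey: 0+0-0=0; pred: 22+0-11=11
Step 8: prey: 0+0-0=0; pred: 11+0-5=6
Step 9: prey: 0+0-0=0; pred: 6+0-3=3
Step 10: prey: 0+0-0=0; pred: 3+0-1=2
Max prey = 45 at step 2

Answer: 45 2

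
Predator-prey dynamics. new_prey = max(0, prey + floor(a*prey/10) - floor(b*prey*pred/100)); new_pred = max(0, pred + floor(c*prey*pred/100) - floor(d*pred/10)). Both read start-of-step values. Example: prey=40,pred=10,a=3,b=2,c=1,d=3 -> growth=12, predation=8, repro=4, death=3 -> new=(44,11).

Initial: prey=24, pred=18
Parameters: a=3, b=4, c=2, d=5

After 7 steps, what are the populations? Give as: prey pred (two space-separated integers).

Step 1: prey: 24+7-17=14; pred: 18+8-9=17
Step 2: prey: 14+4-9=9; pred: 17+4-8=13
Step 3: prey: 9+2-4=7; pred: 13+2-6=9
Step 4: prey: 7+2-2=7; pred: 9+1-4=6
Step 5: prey: 7+2-1=8; pred: 6+0-3=3
Step 6: prey: 8+2-0=10; pred: 3+0-1=2
Step 7: prey: 10+3-0=13; pred: 2+0-1=1

Answer: 13 1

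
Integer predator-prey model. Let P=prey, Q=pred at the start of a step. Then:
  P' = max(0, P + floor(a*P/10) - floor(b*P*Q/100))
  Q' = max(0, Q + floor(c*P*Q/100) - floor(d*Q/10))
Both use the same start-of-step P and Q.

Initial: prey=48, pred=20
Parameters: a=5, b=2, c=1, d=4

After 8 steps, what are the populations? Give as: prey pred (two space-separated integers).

Answer: 18 32

Derivation:
Step 1: prey: 48+24-19=53; pred: 20+9-8=21
Step 2: prey: 53+26-22=57; pred: 21+11-8=24
Step 3: prey: 57+28-27=58; pred: 24+13-9=28
Step 4: prey: 58+29-32=55; pred: 28+16-11=33
Step 5: prey: 55+27-36=46; pred: 33+18-13=38
Step 6: prey: 46+23-34=35; pred: 38+17-15=40
Step 7: prey: 35+17-28=24; pred: 40+14-16=38
Step 8: prey: 24+12-18=18; pred: 38+9-15=32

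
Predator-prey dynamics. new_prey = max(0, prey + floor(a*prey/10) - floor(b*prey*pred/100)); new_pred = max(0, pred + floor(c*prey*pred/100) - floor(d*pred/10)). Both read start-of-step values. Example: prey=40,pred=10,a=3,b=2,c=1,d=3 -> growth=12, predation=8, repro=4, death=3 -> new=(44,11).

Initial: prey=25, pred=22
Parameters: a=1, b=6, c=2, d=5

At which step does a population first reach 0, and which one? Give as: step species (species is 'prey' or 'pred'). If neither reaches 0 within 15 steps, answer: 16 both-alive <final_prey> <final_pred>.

Answer: 1 prey

Derivation:
Step 1: prey: 25+2-33=0; pred: 22+11-11=22
First extinction: prey at step 1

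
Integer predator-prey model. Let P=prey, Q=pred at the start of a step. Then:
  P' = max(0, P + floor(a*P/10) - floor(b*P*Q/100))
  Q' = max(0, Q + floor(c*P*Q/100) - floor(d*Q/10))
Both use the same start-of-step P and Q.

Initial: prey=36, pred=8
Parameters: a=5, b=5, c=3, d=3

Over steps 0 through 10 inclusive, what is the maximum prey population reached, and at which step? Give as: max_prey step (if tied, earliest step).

Step 1: prey: 36+18-14=40; pred: 8+8-2=14
Step 2: prey: 40+20-28=32; pred: 14+16-4=26
Step 3: prey: 32+16-41=7; pred: 26+24-7=43
Step 4: prey: 7+3-15=0; pred: 43+9-12=40
Step 5: prey: 0+0-0=0; pred: 40+0-12=28
Step 6: prey: 0+0-0=0; pred: 28+0-8=20
Step 7: prey: 0+0-0=0; pred: 20+0-6=14
Step 8: prey: 0+0-0=0; pred: 14+0-4=10
Step 9: prey: 0+0-0=0; pred: 10+0-3=7
Step 10: prey: 0+0-0=0; pred: 7+0-2=5
Max prey = 40 at step 1

Answer: 40 1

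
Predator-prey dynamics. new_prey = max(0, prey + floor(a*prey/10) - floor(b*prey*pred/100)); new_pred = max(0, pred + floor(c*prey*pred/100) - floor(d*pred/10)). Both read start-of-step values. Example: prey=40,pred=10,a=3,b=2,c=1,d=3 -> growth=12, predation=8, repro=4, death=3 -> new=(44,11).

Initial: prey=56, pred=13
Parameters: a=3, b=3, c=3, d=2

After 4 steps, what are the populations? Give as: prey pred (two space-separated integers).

Step 1: prey: 56+16-21=51; pred: 13+21-2=32
Step 2: prey: 51+15-48=18; pred: 32+48-6=74
Step 3: prey: 18+5-39=0; pred: 74+39-14=99
Step 4: prey: 0+0-0=0; pred: 99+0-19=80

Answer: 0 80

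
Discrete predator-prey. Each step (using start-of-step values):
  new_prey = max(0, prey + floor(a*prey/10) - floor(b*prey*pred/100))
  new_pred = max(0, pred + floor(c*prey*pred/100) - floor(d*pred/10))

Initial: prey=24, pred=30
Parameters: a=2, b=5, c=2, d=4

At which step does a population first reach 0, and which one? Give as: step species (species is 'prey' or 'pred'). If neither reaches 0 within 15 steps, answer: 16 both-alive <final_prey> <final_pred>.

Step 1: prey: 24+4-36=0; pred: 30+14-12=32
First extinction: prey at step 1

Answer: 1 prey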